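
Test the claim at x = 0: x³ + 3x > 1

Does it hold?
x = 0: LHS = 0³ + 3·0 = 0; 0 > 1 — FAILS

The relation fails at x = 0, so x = 0 is a counterexample.

Answer: No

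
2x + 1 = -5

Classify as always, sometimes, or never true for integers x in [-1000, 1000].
Holds at x = -3: LHS = 2·(-3) + 1 = -5; -5 = -5 — holds
Fails at x = 0: LHS = 2·0 + 1 = 1; 1 = -5 — FAILS
It is satisfied by some integers in the range but not all.

Answer: Sometimes true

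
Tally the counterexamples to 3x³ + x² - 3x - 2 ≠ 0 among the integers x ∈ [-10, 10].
Track d = LHS − RHS over the integers in [-10, 10]. Equality would need d = 0, but d changes sign only between consecutive integers, jumping over 0:
x = 1: LHS = 3·1³ + 1² - 3·1 - 2 = -1; -1 ≠ 0 — holds  (d = -1)
x = 2: LHS = 3·2³ + 2² - 3·2 - 2 = 20; 20 ≠ 0 — holds  (d = 20)
Away from these crossings d keeps a constant sign, and checking every integer in [-10, 10] confirms d ≠ 0 throughout. Hence the two sides are never equal, so the relation holds for every integer in [-10, 10].

No counterexample appears in that range.

Answer: 0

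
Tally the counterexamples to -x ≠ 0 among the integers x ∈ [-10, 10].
Counterexamples in [-10, 10]: {0}.

Counting them gives 1 values.

Answer: 1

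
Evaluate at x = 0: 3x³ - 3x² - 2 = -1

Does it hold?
x = 0: LHS = 3·0³ - 3·0² - 2 = -2; -2 = -1 — FAILS

The relation fails at x = 0, so x = 0 is a counterexample.

Answer: No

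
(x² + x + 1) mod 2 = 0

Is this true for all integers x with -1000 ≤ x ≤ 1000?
The claim fails at x = 0:
x = 0: LHS = (0² + 0 + 1) mod 2 = 1 mod 2 = 1; 1 = 0 — FAILS

Because a single integer refutes it, the statement is false.

Answer: False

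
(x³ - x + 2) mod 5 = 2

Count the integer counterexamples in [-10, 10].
Counterexamples in [-10, 10]: {-8, -7, -3, -2, 2, 3, 7, 8}.

Counting them gives 8 values.

Answer: 8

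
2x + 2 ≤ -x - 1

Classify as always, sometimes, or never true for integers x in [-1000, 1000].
Holds at x = -1: LHS = 2·(-1) + 2 = 0, RHS = -(-1) - 1 = 0; 0 ≤ 0 — holds
Fails at x = 0: LHS = 2·0 + 2 = 2, RHS = -0 - 1 = -1; 2 ≤ -1 — FAILS
It is satisfied by some integers in the range but not all.

Answer: Sometimes true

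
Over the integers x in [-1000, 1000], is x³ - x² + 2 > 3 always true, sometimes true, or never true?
Holds at x = 2: LHS = 2³ - 2² + 2 = 6; 6 > 3 — holds
Fails at x = 0: LHS = 0³ - 0² + 2 = 2; 2 > 3 — FAILS
It is satisfied by some integers in the range but not all.

Answer: Sometimes true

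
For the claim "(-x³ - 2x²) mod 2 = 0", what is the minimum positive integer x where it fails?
Testing positive integers:
x = 1: LHS = (-1³ - 2·1²) mod 2 = (-3) mod 2 = 1; 1 = 0 — FAILS  ← smallest positive counterexample

Answer: x = 1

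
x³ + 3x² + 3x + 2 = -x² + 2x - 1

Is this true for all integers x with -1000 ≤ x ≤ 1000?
The claim fails at x = 0:
x = 0: LHS = 0³ + 3·0² + 3·0 + 2 = 2, RHS = -0² + 2·0 - 1 = -1; 2 = -1 — FAILS

Because a single integer refutes it, the statement is false.

Answer: False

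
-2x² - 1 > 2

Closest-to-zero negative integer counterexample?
Testing negative integers from -1 downward:
x = -1: LHS = -2·(-1)² - 1 = -3; -3 > 2 — FAILS  ← closest negative counterexample to 0

Answer: x = -1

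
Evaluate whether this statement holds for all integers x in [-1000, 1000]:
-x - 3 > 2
The claim fails at x = 0:
x = 0: LHS = -0 - 3 = -3; -3 > 2 — FAILS

Because a single integer refutes it, the statement is false.

Answer: False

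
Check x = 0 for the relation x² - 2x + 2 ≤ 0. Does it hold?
x = 0: LHS = 0² - 2·0 + 2 = 2; 2 ≤ 0 — FAILS

The relation fails at x = 0, so x = 0 is a counterexample.

Answer: No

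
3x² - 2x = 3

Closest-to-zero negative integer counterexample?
Testing negative integers from -1 downward:
x = -1: LHS = 3·(-1)² - 2·(-1) = 5; 5 = 3 — FAILS  ← closest negative counterexample to 0

Answer: x = -1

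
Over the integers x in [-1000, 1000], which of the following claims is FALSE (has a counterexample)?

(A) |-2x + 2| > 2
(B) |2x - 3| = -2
(A) x = 0: LHS = |-2·0 + 2| = |2| = 2; 2 > 2 — FAILS
(B) x = 0: LHS = |2·0 - 3| = |-3| = 3; 3 = -2 — FAILS

Answer: Both A and B are false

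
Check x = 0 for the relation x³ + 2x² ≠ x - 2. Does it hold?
x = 0: LHS = 0³ + 2·0² = 0, RHS = 0 - 2 = -2; 0 ≠ -2 — holds

The relation is satisfied at x = 0.

Answer: Yes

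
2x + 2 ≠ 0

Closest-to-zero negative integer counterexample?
Testing negative integers from -1 downward:
x = -1: LHS = 2·(-1) + 2 = 0; 0 ≠ 0 — FAILS  ← closest negative counterexample to 0

Answer: x = -1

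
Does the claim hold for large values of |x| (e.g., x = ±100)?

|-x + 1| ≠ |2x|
x = 100: LHS = |-100 + 1| = |-99| = 99, RHS = |2·100| = |200| = 200; 99 ≠ 200 — holds
x = -100: LHS = |-(-100) + 1| = |101| = 101, RHS = |2·(-100)| = |-200| = 200; 101 ≠ 200 — holds

Answer: Yes, holds for both x = 100 and x = -100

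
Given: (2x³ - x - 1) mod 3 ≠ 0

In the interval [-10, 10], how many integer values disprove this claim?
Counterexamples in [-10, 10]: {-8, -5, -2, 1, 4, 7, 10}.

Counting them gives 7 values.

Answer: 7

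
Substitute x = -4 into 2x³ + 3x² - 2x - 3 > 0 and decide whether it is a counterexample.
Substitute x = -4 into the relation:
x = -4: LHS = 2·(-4)³ + 3·(-4)² - 2·(-4) - 3 = -75; -75 > 0 — FAILS

Since the claim fails at x = -4, this value is a counterexample.

Answer: Yes, x = -4 is a counterexample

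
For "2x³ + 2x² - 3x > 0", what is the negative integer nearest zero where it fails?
Testing negative integers from -1 downward:
x = -1: LHS = 2·(-1)³ + 2·(-1)² - 3·(-1) = 3; 3 > 0 — holds
x = -2: LHS = 2·(-2)³ + 2·(-2)² - 3·(-2) = -2; -2 > 0 — FAILS  ← closest negative counterexample to 0

Answer: x = -2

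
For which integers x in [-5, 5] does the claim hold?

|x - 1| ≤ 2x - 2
Holds for: {1, 2, 3, 4, 5}
Fails for: {-5, -4, -3, -2, -1, 0}

Answer: {1, 2, 3, 4, 5}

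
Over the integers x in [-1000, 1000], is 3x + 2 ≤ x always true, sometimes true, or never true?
Holds at x = -1: LHS = 3·(-1) + 2 = -1; -1 ≤ -1 — holds
Fails at x = 0: LHS = 3·0 + 2 = 2; 2 ≤ 0 — FAILS
It is satisfied by some integers in the range but not all.

Answer: Sometimes true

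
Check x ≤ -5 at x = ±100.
x = 100: 100 ≤ -5 — FAILS
x = -100: -100 ≤ -5 — holds

Answer: Partially: fails for x = 100, holds for x = -100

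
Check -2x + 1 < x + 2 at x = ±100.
x = 100: LHS = -2·100 + 1 = -199, RHS = 100 + 2 = 102; -199 < 102 — holds
x = -100: LHS = -2·(-100) + 1 = 201, RHS = (-100) + 2 = -98; 201 < -98 — FAILS

Answer: Partially: holds for x = 100, fails for x = -100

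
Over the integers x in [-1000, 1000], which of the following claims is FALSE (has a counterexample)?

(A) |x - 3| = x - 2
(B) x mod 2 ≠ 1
(A) x = 0: LHS = |0 - 3| = |-3| = 3, RHS = 0 - 2 = -2; 3 = -2 — FAILS
(B) x = 1: LHS = 1 mod 2 = 1; 1 ≠ 1 — FAILS

Answer: Both A and B are false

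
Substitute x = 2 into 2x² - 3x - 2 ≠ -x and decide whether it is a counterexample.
Substitute x = 2 into the relation:
x = 2: LHS = 2·2² - 3·2 - 2 = 0; 0 ≠ -2 — holds

The relation holds at x = 2, so it is not a counterexample.

Answer: No, x = 2 is not a counterexample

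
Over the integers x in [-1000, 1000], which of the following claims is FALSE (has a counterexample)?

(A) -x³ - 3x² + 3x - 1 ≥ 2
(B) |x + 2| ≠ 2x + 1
(A) x = 0: LHS = -0³ - 3·0² + 3·0 - 1 = -1; -1 ≥ 2 — FAILS
(B) x = 1: LHS = |1 + 2| = |3| = 3, RHS = 2·1 + 1 = 3; 3 ≠ 3 — FAILS

Answer: Both A and B are false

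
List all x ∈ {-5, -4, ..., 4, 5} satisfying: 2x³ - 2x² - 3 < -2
Holds for: {-5, -4, -3, -2, -1, 0, 1}
Fails for: {2, 3, 4, 5}

Answer: {-5, -4, -3, -2, -1, 0, 1}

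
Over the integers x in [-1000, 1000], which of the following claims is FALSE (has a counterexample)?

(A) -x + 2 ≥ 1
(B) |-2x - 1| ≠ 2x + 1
(A) x = 2: LHS = -2 + 2 = 0; 0 ≥ 1 — FAILS
(B) x = 0: LHS = |-2·0 - 1| = |-1| = 1, RHS = 2·0 + 1 = 1; 1 ≠ 1 — FAILS

Answer: Both A and B are false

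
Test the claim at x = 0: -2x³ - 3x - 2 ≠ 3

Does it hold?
x = 0: LHS = -2·0³ - 3·0 - 2 = -2; -2 ≠ 3 — holds

The relation is satisfied at x = 0.

Answer: Yes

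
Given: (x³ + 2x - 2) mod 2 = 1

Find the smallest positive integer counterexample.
Testing positive integers:
x = 1: LHS = (1³ + 2·1 - 2) mod 2 = 1 mod 2 = 1; 1 = 1 — holds
x = 2: LHS = (2³ + 2·2 - 2) mod 2 = 10 mod 2 = 0; 0 = 1 — FAILS  ← smallest positive counterexample

Answer: x = 2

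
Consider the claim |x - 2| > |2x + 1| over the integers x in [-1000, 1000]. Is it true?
The claim fails at x = 1:
x = 1: LHS = |1 - 2| = |-1| = 1, RHS = |2·1 + 1| = |3| = 3; 1 > 3 — FAILS

Because a single integer refutes it, the statement is false.

Answer: False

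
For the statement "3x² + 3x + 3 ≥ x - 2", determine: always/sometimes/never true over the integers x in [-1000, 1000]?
Over all integers in [-1000, 1000], LHS − RHS is smallest at x = 0, where it equals 5:
x = 0: LHS = 3·0² + 3·0 + 3 = 3, RHS = 0 - 2 = -2; 3 ≥ -2 — holds
At the ends of the range:
x = -1000: LHS = 3·(-1000)² + 3·(-1000) + 3 = 2997003, RHS = (-1000) - 2 = -1002; 2997003 ≥ -1002 — holds
x = 1000: LHS = 3·1000² + 3·1000 + 3 = 3003003, RHS = 1000 - 2 = 998; 3003003 ≥ 998 — holds
Hence LHS − RHS is never negative, i.e. LHS ≥ RHS throughout, so the relation holds for every integer in [-1000, 1000].

No counterexample exists.

Answer: Always true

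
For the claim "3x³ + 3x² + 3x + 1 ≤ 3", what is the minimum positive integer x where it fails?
Testing positive integers:
x = 1: LHS = 3·1³ + 3·1² + 3·1 + 1 = 10; 10 ≤ 3 — FAILS  ← smallest positive counterexample

Answer: x = 1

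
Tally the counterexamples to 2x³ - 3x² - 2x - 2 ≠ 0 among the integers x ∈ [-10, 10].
Track d = LHS − RHS over the integers in [-10, 10]. Equality would need d = 0, but d changes sign only between consecutive integers, jumping over 0:
x = 2: LHS = 2·2³ - 3·2² - 2·2 - 2 = -2; -2 ≠ 0 — holds  (d = -2)
x = 3: LHS = 2·3³ - 3·3² - 2·3 - 2 = 19; 19 ≠ 0 — holds  (d = 19)
Away from these crossings d keeps a constant sign, and checking every integer in [-10, 10] confirms d ≠ 0 throughout. Hence the two sides are never equal, so the relation holds for every integer in [-10, 10].

No counterexample appears in that range.

Answer: 0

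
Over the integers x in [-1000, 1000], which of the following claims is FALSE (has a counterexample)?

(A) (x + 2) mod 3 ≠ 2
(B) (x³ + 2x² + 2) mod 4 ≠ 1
(A) x = 0: LHS = (0 + 2) mod 3 = 2 mod 3 = 2; 2 ≠ 2 — FAILS
(B) x = 1: LHS = (1³ + 2·1² + 2) mod 4 = 5 mod 4 = 1; 1 ≠ 1 — FAILS

Answer: Both A and B are false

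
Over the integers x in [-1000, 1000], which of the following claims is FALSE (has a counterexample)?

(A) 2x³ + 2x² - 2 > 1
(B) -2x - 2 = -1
(A) x = 0: LHS = 2·0³ + 2·0² - 2 = -2; -2 > 1 — FAILS
(B) x = 0: LHS = -2·0 - 2 = -2; -2 = -1 — FAILS

Answer: Both A and B are false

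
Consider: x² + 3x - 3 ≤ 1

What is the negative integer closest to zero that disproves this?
Testing negative integers from -1 downward:
x = -1: LHS = (-1)² + 3·(-1) - 3 = -5; -5 ≤ 1 — holds
x = -2: LHS = (-2)² + 3·(-2) - 3 = -5; -5 ≤ 1 — holds
x = -3: LHS = (-3)² + 3·(-3) - 3 = -3; -3 ≤ 1 — holds
x = -4: LHS = (-4)² + 3·(-4) - 3 = 1; 1 ≤ 1 — holds
x = -5: LHS = (-5)² + 3·(-5) - 3 = 7; 7 ≤ 1 — FAILS  ← closest negative counterexample to 0

Answer: x = -5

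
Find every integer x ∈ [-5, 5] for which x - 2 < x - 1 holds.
Over all integers in [-5, 5], LHS − RHS is largest at x = 0, where it equals -1:
x = 0: LHS = 0 - 2 = -2, RHS = 0 - 1 = -1; -2 < -1 — holds
At the ends of the range:
x = -5: LHS = (-5) - 2 = -7, RHS = (-5) - 1 = -6; -7 < -6 — holds
x = 5: LHS = 5 - 2 = 3, RHS = 5 - 1 = 4; 3 < 4 — holds
Hence LHS − RHS is never zero or positive, i.e. LHS < RHS throughout, so the relation holds for every integer in [-5, 5].

Answer: All integers in [-5, 5]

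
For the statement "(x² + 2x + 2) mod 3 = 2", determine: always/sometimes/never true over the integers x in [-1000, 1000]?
Holds at x = 0: LHS = (0² + 2·0 + 2) mod 3 = 2 mod 3 = 2; 2 = 2 — holds
Fails at x = -1: LHS = ((-1)² + 2·(-1) + 2) mod 3 = 1 mod 3 = 1; 1 = 2 — FAILS
It is satisfied by some integers in the range but not all.

Answer: Sometimes true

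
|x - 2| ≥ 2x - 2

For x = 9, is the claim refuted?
Substitute x = 9 into the relation:
x = 9: LHS = |9 - 2| = |7| = 7, RHS = 2·9 - 2 = 16; 7 ≥ 16 — FAILS

Since the claim fails at x = 9, this value is a counterexample.

Answer: Yes, x = 9 is a counterexample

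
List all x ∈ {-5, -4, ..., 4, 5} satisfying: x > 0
Holds for: {1, 2, 3, 4, 5}
Fails for: {-5, -4, -3, -2, -1, 0}

Answer: {1, 2, 3, 4, 5}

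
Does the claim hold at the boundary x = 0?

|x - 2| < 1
x = 0: LHS = |0 - 2| = |-2| = 2; 2 < 1 — FAILS

The relation fails at x = 0, so x = 0 is a counterexample.

Answer: No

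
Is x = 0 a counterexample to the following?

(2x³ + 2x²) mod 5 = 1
Substitute x = 0 into the relation:
x = 0: LHS = (2·0³ + 2·0²) mod 5 = 0 mod 5 = 0; 0 = 1 — FAILS

Since the claim fails at x = 0, this value is a counterexample.

Answer: Yes, x = 0 is a counterexample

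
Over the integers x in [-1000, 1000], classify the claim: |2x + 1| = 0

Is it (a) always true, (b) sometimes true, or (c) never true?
Over all integers in [-1000, 1000], LHS − RHS is always positive; it is smallest at x = 0, where it equals 1:
x = 0: LHS = |2·0 + 1| = |1| = 1; 1 = 0 — FAILS
At the ends of the range:
x = -1000: LHS = |2·(-1000) + 1| = |-1999| = 1999; 1999 = 0 — FAILS
x = 1000: LHS = |2·1000 + 1| = |2001| = 2001; 2001 = 0 — FAILS
Hence LHS − RHS is never 0, i.e. the two sides are never equal, so the claimed relation (=) fails for every integer in [-1000, 1000].

No integer in the range satisfies it.

Answer: Never true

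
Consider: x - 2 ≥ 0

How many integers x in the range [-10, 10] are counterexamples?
Counterexamples in [-10, 10]: {-10, -9, -8, -7, -6, -5, -4, -3, -2, -1, 0, 1}.

Counting them gives 12 values.

Answer: 12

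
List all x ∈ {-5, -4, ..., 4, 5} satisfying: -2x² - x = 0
Holds for: {0}
Fails for: {-5, -4, -3, -2, -1, 1, 2, 3, 4, 5}

Answer: {0}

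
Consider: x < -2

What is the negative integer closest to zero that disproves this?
Testing negative integers from -1 downward:
x = -1: -1 < -2 — FAILS  ← closest negative counterexample to 0

Answer: x = -1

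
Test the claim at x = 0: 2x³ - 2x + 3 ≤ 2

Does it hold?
x = 0: LHS = 2·0³ - 2·0 + 3 = 3; 3 ≤ 2 — FAILS

The relation fails at x = 0, so x = 0 is a counterexample.

Answer: No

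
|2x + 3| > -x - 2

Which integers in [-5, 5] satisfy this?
Over all integers in [-5, 5], LHS − RHS is smallest at x = -2, where it equals 1:
x = -2: LHS = |2·(-2) + 3| = |-1| = 1, RHS = -(-2) - 2 = 0; 1 > 0 — holds
At the ends of the range:
x = -5: LHS = |2·(-5) + 3| = |-7| = 7, RHS = -(-5) - 2 = 3; 7 > 3 — holds
x = 5: LHS = |2·5 + 3| = |13| = 13, RHS = -5 - 2 = -7; 13 > -7 — holds
Hence LHS − RHS is never zero or negative, i.e. LHS > RHS throughout, so the relation holds for every integer in [-5, 5].

Answer: All integers in [-5, 5]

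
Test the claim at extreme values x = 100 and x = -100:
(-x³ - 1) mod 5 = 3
x = 100: LHS = (-100³ - 1) mod 5 = (-1000001) mod 5 = 4; 4 = 3 — FAILS
x = -100: LHS = (-(-100)³ - 1) mod 5 = 999999 mod 5 = 4; 4 = 3 — FAILS

Answer: No, fails for both x = 100 and x = -100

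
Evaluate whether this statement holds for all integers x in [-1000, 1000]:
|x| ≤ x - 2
The claim fails at x = 0:
x = 0: LHS = |0| = 0, RHS = 0 - 2 = -2; 0 ≤ -2 — FAILS

Because a single integer refutes it, the statement is false.

Answer: False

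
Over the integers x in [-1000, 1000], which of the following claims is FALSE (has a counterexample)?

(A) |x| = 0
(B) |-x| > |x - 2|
(A) x = 1: LHS = |1| = 1; 1 = 0 — FAILS
(B) x = 0: LHS = |-0| = |0| = 0, RHS = |0 - 2| = |-2| = 2; 0 > 2 — FAILS

Answer: Both A and B are false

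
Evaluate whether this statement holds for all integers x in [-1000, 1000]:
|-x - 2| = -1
The claim fails at x = 0:
x = 0: LHS = |-0 - 2| = |-2| = 2; 2 = -1 — FAILS

Because a single integer refutes it, the statement is false.

Answer: False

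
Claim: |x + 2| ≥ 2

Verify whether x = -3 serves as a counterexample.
Substitute x = -3 into the relation:
x = -3: LHS = |(-3) + 2| = |-1| = 1; 1 ≥ 2 — FAILS

Since the claim fails at x = -3, this value is a counterexample.

Answer: Yes, x = -3 is a counterexample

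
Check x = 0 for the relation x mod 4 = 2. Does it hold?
x = 0: LHS = 0 mod 4 = 0; 0 = 2 — FAILS

The relation fails at x = 0, so x = 0 is a counterexample.

Answer: No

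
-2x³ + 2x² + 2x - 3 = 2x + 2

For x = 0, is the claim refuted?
Substitute x = 0 into the relation:
x = 0: LHS = -2·0³ + 2·0² + 2·0 - 3 = -3, RHS = 2·0 + 2 = 2; -3 = 2 — FAILS

Since the claim fails at x = 0, this value is a counterexample.

Answer: Yes, x = 0 is a counterexample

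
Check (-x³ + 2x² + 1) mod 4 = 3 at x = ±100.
x = 100: LHS = (-100³ + 2·100² + 1) mod 4 = (-979999) mod 4 = 1; 1 = 3 — FAILS
x = -100: LHS = (-(-100)³ + 2·(-100)² + 1) mod 4 = 1020001 mod 4 = 1; 1 = 3 — FAILS

Answer: No, fails for both x = 100 and x = -100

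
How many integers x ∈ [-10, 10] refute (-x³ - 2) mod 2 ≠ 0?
Counterexamples in [-10, 10]: {-10, -8, -6, -4, -2, 0, 2, 4, 6, 8, 10}.

Counting them gives 11 values.

Answer: 11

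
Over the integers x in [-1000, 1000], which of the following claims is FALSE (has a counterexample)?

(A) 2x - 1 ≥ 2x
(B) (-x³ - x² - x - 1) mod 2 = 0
(A) x = 0: LHS = 2·0 - 1 = -1, RHS = 2·0 = 0; -1 ≥ 0 — FAILS
(B) x = 0: LHS = (-0³ - 0² - 0 - 1) mod 2 = (-1) mod 2 = 1; 1 = 0 — FAILS

Answer: Both A and B are false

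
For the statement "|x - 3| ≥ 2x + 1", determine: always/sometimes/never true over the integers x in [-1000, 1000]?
Holds at x = 0: LHS = |0 - 3| = |-3| = 3, RHS = 2·0 + 1 = 1; 3 ≥ 1 — holds
Fails at x = 1: LHS = |1 - 3| = |-2| = 2, RHS = 2·1 + 1 = 3; 2 ≥ 3 — FAILS
It is satisfied by some integers in the range but not all.

Answer: Sometimes true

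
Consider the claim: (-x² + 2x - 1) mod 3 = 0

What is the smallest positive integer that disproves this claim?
Testing positive integers:
x = 1: LHS = (-1² + 2·1 - 1) mod 3 = 0 mod 3 = 0; 0 = 0 — holds
x = 2: LHS = (-2² + 2·2 - 1) mod 3 = (-1) mod 3 = 2; 2 = 0 — FAILS  ← smallest positive counterexample

Answer: x = 2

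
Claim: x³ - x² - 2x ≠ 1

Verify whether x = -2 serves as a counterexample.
Substitute x = -2 into the relation:
x = -2: LHS = (-2)³ - (-2)² - 2·(-2) = -8; -8 ≠ 1 — holds

The relation holds at x = -2, so it is not a counterexample.

Answer: No, x = -2 is not a counterexample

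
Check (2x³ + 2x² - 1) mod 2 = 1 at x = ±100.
x = 100: LHS = (2·100³ + 2·100² - 1) mod 2 = 2019999 mod 2 = 1; 1 = 1 — holds
x = -100: LHS = (2·(-100)³ + 2·(-100)² - 1) mod 2 = (-1980001) mod 2 = 1; 1 = 1 — holds

Answer: Yes, holds for both x = 100 and x = -100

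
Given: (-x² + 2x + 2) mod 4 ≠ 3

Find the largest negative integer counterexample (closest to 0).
Testing negative integers from -1 downward:
x = -1: LHS = (-(-1)² + 2·(-1) + 2) mod 4 = (-1) mod 4 = 3; 3 ≠ 3 — FAILS  ← closest negative counterexample to 0

Answer: x = -1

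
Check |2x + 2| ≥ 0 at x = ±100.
x = 100: LHS = |2·100 + 2| = |202| = 202; 202 ≥ 0 — holds
x = -100: LHS = |2·(-100) + 2| = |-198| = 198; 198 ≥ 0 — holds

Answer: Yes, holds for both x = 100 and x = -100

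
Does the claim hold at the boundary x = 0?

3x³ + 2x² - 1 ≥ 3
x = 0: LHS = 3·0³ + 2·0² - 1 = -1; -1 ≥ 3 — FAILS

The relation fails at x = 0, so x = 0 is a counterexample.

Answer: No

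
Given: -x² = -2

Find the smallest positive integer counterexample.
Testing positive integers:
x = 1: LHS = -1² = -1; -1 = -2 — FAILS  ← smallest positive counterexample

Answer: x = 1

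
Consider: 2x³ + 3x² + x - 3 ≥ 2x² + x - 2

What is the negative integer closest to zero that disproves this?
Testing negative integers from -1 downward:
x = -1: LHS = 2·(-1)³ + 3·(-1)² + (-1) - 3 = -3, RHS = 2·(-1)² + (-1) - 2 = -1; -3 ≥ -1 — FAILS  ← closest negative counterexample to 0

Answer: x = -1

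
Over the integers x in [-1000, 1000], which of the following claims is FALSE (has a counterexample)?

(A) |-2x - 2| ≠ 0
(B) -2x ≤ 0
(A) x = -1: LHS = |-2·(-1) - 2| = |0| = 0; 0 ≠ 0 — FAILS
(B) x = -1: LHS = -2·(-1) = 2; 2 ≤ 0 — FAILS

Answer: Both A and B are false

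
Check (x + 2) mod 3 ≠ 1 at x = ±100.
x = 100: LHS = (100 + 2) mod 3 = 102 mod 3 = 0; 0 ≠ 1 — holds
x = -100: LHS = ((-100) + 2) mod 3 = (-98) mod 3 = 1; 1 ≠ 1 — FAILS

Answer: Partially: holds for x = 100, fails for x = -100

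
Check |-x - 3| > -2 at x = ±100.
x = 100: LHS = |-100 - 3| = |-103| = 103; 103 > -2 — holds
x = -100: LHS = |-(-100) - 3| = |97| = 97; 97 > -2 — holds

Answer: Yes, holds for both x = 100 and x = -100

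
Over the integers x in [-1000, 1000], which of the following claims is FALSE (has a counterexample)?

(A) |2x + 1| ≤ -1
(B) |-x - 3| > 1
(A) x = 0: LHS = |2·0 + 1| = |1| = 1; 1 ≤ -1 — FAILS
(B) x = -2: LHS = |-(-2) - 3| = |-1| = 1; 1 > 1 — FAILS

Answer: Both A and B are false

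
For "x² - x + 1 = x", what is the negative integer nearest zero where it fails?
Testing negative integers from -1 downward:
x = -1: LHS = (-1)² - (-1) + 1 = 3; 3 = -1 — FAILS  ← closest negative counterexample to 0

Answer: x = -1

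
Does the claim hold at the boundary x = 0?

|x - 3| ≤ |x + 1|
x = 0: LHS = |0 - 3| = |-3| = 3, RHS = |0 + 1| = |1| = 1; 3 ≤ 1 — FAILS

The relation fails at x = 0, so x = 0 is a counterexample.

Answer: No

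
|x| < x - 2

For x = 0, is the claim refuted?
Substitute x = 0 into the relation:
x = 0: LHS = |0| = 0, RHS = 0 - 2 = -2; 0 < -2 — FAILS

Since the claim fails at x = 0, this value is a counterexample.

Answer: Yes, x = 0 is a counterexample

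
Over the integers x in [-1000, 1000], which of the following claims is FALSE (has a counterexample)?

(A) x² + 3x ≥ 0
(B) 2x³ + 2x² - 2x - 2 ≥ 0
(A) x = -1: LHS = (-1)² + 3·(-1) = -2; -2 ≥ 0 — FAILS
(B) x = 0: LHS = 2·0³ + 2·0² - 2·0 - 2 = -2; -2 ≥ 0 — FAILS

Answer: Both A and B are false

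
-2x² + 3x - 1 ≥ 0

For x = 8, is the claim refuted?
Substitute x = 8 into the relation:
x = 8: LHS = -2·8² + 3·8 - 1 = -105; -105 ≥ 0 — FAILS

Since the claim fails at x = 8, this value is a counterexample.

Answer: Yes, x = 8 is a counterexample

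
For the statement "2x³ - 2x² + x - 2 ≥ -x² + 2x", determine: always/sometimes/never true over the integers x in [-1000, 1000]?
Holds at x = 2: LHS = 2·2³ - 2·2² + 2 - 2 = 8, RHS = -2² + 2·2 = 0; 8 ≥ 0 — holds
Fails at x = 0: LHS = 2·0³ - 2·0² + 0 - 2 = -2, RHS = -0² + 2·0 = 0; -2 ≥ 0 — FAILS
It is satisfied by some integers in the range but not all.

Answer: Sometimes true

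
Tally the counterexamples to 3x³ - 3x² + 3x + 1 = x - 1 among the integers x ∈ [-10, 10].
Counterexamples in [-10, 10]: {-10, -9, -8, -7, -6, -5, -4, -3, -2, -1, 0, 1, 2, 3, 4, 5, 6, 7, 8, 9, 10}.

Counting them gives 21 values.

Answer: 21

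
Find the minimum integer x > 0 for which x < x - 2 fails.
Testing positive integers:
x = 1: RHS = 1 - 2 = -1; 1 < -1 — FAILS  ← smallest positive counterexample

Answer: x = 1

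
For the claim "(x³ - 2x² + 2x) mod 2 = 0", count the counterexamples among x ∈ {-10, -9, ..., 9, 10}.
Counterexamples in [-10, 10]: {-9, -7, -5, -3, -1, 1, 3, 5, 7, 9}.

Counting them gives 10 values.

Answer: 10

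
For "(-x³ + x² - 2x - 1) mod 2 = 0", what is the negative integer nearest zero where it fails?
Testing negative integers from -1 downward:
x = -1: LHS = (-(-1)³ + (-1)² - 2·(-1) - 1) mod 2 = 3 mod 2 = 1; 1 = 0 — FAILS  ← closest negative counterexample to 0

Answer: x = -1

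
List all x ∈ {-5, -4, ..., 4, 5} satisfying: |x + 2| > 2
Holds for: {-5, 1, 2, 3, 4, 5}
Fails for: {-4, -3, -2, -1, 0}

Answer: {-5, 1, 2, 3, 4, 5}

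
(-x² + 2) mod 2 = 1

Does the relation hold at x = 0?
x = 0: LHS = (-0² + 2) mod 2 = 2 mod 2 = 0; 0 = 1 — FAILS

The relation fails at x = 0, so x = 0 is a counterexample.

Answer: No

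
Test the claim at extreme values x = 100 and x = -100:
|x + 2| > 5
x = 100: LHS = |100 + 2| = |102| = 102; 102 > 5 — holds
x = -100: LHS = |(-100) + 2| = |-98| = 98; 98 > 5 — holds

Answer: Yes, holds for both x = 100 and x = -100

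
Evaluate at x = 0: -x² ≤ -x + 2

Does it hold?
x = 0: LHS = -0² = 0, RHS = -0 + 2 = 2; 0 ≤ 2 — holds

The relation is satisfied at x = 0.

Answer: Yes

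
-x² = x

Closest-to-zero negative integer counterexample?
Testing negative integers from -1 downward:
x = -1: LHS = -(-1)² = -1; -1 = -1 — holds
x = -2: LHS = -(-2)² = -4; -4 = -2 — FAILS  ← closest negative counterexample to 0

Answer: x = -2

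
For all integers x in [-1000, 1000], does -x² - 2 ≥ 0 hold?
The claim fails at x = 0:
x = 0: LHS = -0² - 2 = -2; -2 ≥ 0 — FAILS

Because a single integer refutes it, the statement is false.

Answer: False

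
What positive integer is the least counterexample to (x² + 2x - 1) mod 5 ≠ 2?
Testing positive integers:
x = 1: LHS = (1² + 2·1 - 1) mod 5 = 2 mod 5 = 2; 2 ≠ 2 — FAILS  ← smallest positive counterexample

Answer: x = 1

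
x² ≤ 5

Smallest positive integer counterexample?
Testing positive integers:
x = 1: LHS = 1² = 1; 1 ≤ 5 — holds
x = 2: LHS = 2² = 4; 4 ≤ 5 — holds
x = 3: LHS = 3² = 9; 9 ≤ 5 — FAILS  ← smallest positive counterexample

Answer: x = 3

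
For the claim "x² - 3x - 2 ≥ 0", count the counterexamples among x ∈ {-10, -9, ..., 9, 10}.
Counterexamples in [-10, 10]: {0, 1, 2, 3}.

Counting them gives 4 values.

Answer: 4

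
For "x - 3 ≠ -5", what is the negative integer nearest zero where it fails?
Testing negative integers from -1 downward:
x = -1: LHS = (-1) - 3 = -4; -4 ≠ -5 — holds
x = -2: LHS = (-2) - 3 = -5; -5 ≠ -5 — FAILS  ← closest negative counterexample to 0

Answer: x = -2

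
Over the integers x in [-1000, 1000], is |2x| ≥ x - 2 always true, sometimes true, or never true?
Over all integers in [-1000, 1000], LHS − RHS is smallest at x = 0, where it equals 2:
x = 0: LHS = |2·0| = |0| = 0, RHS = 0 - 2 = -2; 0 ≥ -2 — holds
At the ends of the range:
x = -1000: LHS = |2·(-1000)| = |-2000| = 2000, RHS = (-1000) - 2 = -1002; 2000 ≥ -1002 — holds
x = 1000: LHS = |2·1000| = |2000| = 2000, RHS = 1000 - 2 = 998; 2000 ≥ 998 — holds
Hence LHS − RHS is never negative, i.e. LHS ≥ RHS throughout, so the relation holds for every integer in [-1000, 1000].

No counterexample exists.

Answer: Always true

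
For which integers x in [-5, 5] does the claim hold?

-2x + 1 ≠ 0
Track d = LHS − RHS over the integers in [-5, 5]. Equality would need d = 0, but d changes sign only between consecutive integers, jumping over 0:
x = 0: LHS = -2·0 + 1 = 1; 1 ≠ 0 — holds  (d = 1)
x = 1: LHS = -2·1 + 1 = -1; -1 ≠ 0 — holds  (d = -1)
Away from these crossings d keeps a constant sign, and checking every integer in [-5, 5] confirms d ≠ 0 throughout. Hence the two sides are never equal, so the relation holds for every integer in [-5, 5].

Answer: All integers in [-5, 5]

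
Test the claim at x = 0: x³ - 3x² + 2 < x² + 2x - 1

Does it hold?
x = 0: LHS = 0³ - 3·0² + 2 = 2, RHS = 0² + 2·0 - 1 = -1; 2 < -1 — FAILS

The relation fails at x = 0, so x = 0 is a counterexample.

Answer: No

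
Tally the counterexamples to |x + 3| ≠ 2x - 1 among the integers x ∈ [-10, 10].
Counterexamples in [-10, 10]: {4}.

Counting them gives 1 values.

Answer: 1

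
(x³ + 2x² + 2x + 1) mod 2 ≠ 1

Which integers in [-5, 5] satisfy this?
Holds for: {-5, -3, -1, 1, 3, 5}
Fails for: {-4, -2, 0, 2, 4}

Answer: {-5, -3, -1, 1, 3, 5}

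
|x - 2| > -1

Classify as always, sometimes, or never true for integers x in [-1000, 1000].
An absolute value is never negative, so the left side is ≥ 0 for every x, while the right side is -1. Tightest case in [-1000, 1000] is x = 2:
x = 2: LHS = |2 - 2| = |0| = 0; 0 > -1 — holds
Hence LHS − RHS is never zero or negative, i.e. LHS > RHS throughout, so the relation holds for every integer in [-1000, 1000].

No counterexample exists.

Answer: Always true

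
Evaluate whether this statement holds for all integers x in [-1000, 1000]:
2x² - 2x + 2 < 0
The claim fails at x = 0:
x = 0: LHS = 2·0² - 2·0 + 2 = 2; 2 < 0 — FAILS

Because a single integer refutes it, the statement is false.

Answer: False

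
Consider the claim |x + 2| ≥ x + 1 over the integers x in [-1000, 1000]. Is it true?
Over all integers in [-1000, 1000], LHS − RHS is smallest at x = 0, where it equals 1:
x = 0: LHS = |0 + 2| = |2| = 2, RHS = 0 + 1 = 1; 2 ≥ 1 — holds
At the ends of the range:
x = -1000: LHS = |(-1000) + 2| = |-998| = 998, RHS = (-1000) + 1 = -999; 998 ≥ -999 — holds
x = 1000: LHS = |1000 + 2| = |1002| = 1002, RHS = 1000 + 1 = 1001; 1002 ≥ 1001 — holds
Hence LHS − RHS is never negative, i.e. LHS ≥ RHS throughout, so the relation holds for every integer in [-1000, 1000].

No counterexample exists.

Answer: True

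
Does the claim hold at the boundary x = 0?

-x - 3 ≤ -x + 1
x = 0: LHS = -0 - 3 = -3, RHS = -0 + 1 = 1; -3 ≤ 1 — holds

The relation is satisfied at x = 0.

Answer: Yes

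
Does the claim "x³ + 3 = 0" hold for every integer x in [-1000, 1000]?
The claim fails at x = 0:
x = 0: LHS = 0³ + 3 = 3; 3 = 0 — FAILS

Because a single integer refutes it, the statement is false.

Answer: False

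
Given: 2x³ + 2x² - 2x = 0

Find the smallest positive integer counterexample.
Testing positive integers:
x = 1: LHS = 2·1³ + 2·1² - 2·1 = 2; 2 = 0 — FAILS  ← smallest positive counterexample

Answer: x = 1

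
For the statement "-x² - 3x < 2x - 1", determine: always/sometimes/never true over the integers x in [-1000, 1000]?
Holds at x = 1: LHS = -1² - 3·1 = -4, RHS = 2·1 - 1 = 1; -4 < 1 — holds
Fails at x = 0: LHS = -0² - 3·0 = 0, RHS = 2·0 - 1 = -1; 0 < -1 — FAILS
It is satisfied by some integers in the range but not all.

Answer: Sometimes true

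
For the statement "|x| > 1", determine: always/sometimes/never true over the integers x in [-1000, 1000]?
Holds at x = 2: LHS = |2| = 2; 2 > 1 — holds
Fails at x = 0: LHS = |0| = 0; 0 > 1 — FAILS
It is satisfied by some integers in the range but not all.

Answer: Sometimes true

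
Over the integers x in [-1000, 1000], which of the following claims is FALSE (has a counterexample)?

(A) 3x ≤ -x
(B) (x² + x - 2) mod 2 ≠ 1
(A) x = 1: LHS = 3·1 = 3; 3 ≤ -1 — FAILS

(B) For a polynomial with integer coefficients, its value mod 2 depends only on x mod 2, so it suffices to check one representative of each residue class, x = 0, 1:
x = 0: LHS = (0² + 0 - 2) mod 2 = (-2) mod 2 = 0; 0 ≠ 1 — holds
x = 1: LHS = (1² + 1 - 2) mod 2 = 0 mod 2 = 0; 0 ≠ 1 — holds
The relation holds in every residue class, so the relation holds for every integer in [-1000, 1000].

Only (A) has a counterexample.

Answer: A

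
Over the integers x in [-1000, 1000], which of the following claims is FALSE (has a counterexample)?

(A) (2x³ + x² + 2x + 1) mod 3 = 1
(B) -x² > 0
(A) x = 1: LHS = (2·1³ + 1² + 2·1 + 1) mod 3 = 6 mod 3 = 0; 0 = 1 — FAILS
(B) x = 0: LHS = -0² = 0; 0 > 0 — FAILS

Answer: Both A and B are false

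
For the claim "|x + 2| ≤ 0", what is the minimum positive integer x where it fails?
Testing positive integers:
x = 1: LHS = |1 + 2| = |3| = 3; 3 ≤ 0 — FAILS  ← smallest positive counterexample

Answer: x = 1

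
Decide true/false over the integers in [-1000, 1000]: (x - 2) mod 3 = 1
The claim fails at x = 1:
x = 1: LHS = (1 - 2) mod 3 = (-1) mod 3 = 2; 2 = 1 — FAILS

Because a single integer refutes it, the statement is false.

Answer: False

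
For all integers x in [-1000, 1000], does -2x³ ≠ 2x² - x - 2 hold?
Track d = LHS − RHS over the integers in [-1000, 1000]. Equality would need d = 0, but d changes sign only between consecutive integers, jumping over 0:
x = 0: LHS = -2·0³ = 0, RHS = 2·0² - 0 - 2 = -2; 0 ≠ -2 — holds  (d = 2)
x = 1: LHS = -2·1³ = -2, RHS = 2·1² - 1 - 2 = -1; -2 ≠ -1 — holds  (d = -1)
Away from these crossings d keeps a constant sign, and checking every integer in [-1000, 1000] confirms d ≠ 0 throughout. Hence the two sides are never equal, so the relation holds for every integer in [-1000, 1000].

No counterexample exists.

Answer: True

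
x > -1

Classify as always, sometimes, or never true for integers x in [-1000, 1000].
Holds at x = 0: 0 > -1 — holds
Fails at x = -1: -1 > -1 — FAILS
It is satisfied by some integers in the range but not all.

Answer: Sometimes true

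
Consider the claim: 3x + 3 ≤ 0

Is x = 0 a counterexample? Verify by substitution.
Substitute x = 0 into the relation:
x = 0: LHS = 3·0 + 3 = 3; 3 ≤ 0 — FAILS

Since the claim fails at x = 0, this value is a counterexample.

Answer: Yes, x = 0 is a counterexample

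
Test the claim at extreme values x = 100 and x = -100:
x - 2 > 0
x = 100: LHS = 100 - 2 = 98; 98 > 0 — holds
x = -100: LHS = (-100) - 2 = -102; -102 > 0 — FAILS

Answer: Partially: holds for x = 100, fails for x = -100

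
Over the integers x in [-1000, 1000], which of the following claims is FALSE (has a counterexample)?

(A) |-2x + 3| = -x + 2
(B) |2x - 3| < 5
(A) x = 0: LHS = |-2·0 + 3| = |3| = 3, RHS = -0 + 2 = 2; 3 = 2 — FAILS
(B) x = -1: LHS = |2·(-1) - 3| = |-5| = 5; 5 < 5 — FAILS

Answer: Both A and B are false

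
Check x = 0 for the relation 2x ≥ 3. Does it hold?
x = 0: LHS = 2·0 = 0; 0 ≥ 3 — FAILS

The relation fails at x = 0, so x = 0 is a counterexample.

Answer: No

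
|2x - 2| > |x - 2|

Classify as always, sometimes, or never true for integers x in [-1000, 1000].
Holds at x = -1: LHS = |2·(-1) - 2| = |-4| = 4, RHS = |(-1) - 2| = |-3| = 3; 4 > 3 — holds
Fails at x = 0: LHS = |2·0 - 2| = |-2| = 2, RHS = |0 - 2| = |-2| = 2; 2 > 2 — FAILS
It is satisfied by some integers in the range but not all.

Answer: Sometimes true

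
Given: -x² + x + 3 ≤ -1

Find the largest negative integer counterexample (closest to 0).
Testing negative integers from -1 downward:
x = -1: LHS = -(-1)² + (-1) + 3 = 1; 1 ≤ -1 — FAILS  ← closest negative counterexample to 0

Answer: x = -1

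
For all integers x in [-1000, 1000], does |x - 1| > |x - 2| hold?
The claim fails at x = 0:
x = 0: LHS = |0 - 1| = |-1| = 1, RHS = |0 - 2| = |-2| = 2; 1 > 2 — FAILS

Because a single integer refutes it, the statement is false.

Answer: False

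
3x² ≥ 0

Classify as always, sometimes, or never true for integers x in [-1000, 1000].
Over all integers in [-1000, 1000], LHS − RHS is smallest at x = 0, where it equals 0:
x = 0: LHS = 3·0² = 0; 0 ≥ 0 — holds
At the ends of the range:
x = -1000: LHS = 3·(-1000)² = 3000000; 3000000 ≥ 0 — holds
x = 1000: LHS = 3·1000² = 3000000; 3000000 ≥ 0 — holds
Hence LHS − RHS is never negative, i.e. LHS ≥ RHS throughout, so the relation holds for every integer in [-1000, 1000].

No counterexample exists.

Answer: Always true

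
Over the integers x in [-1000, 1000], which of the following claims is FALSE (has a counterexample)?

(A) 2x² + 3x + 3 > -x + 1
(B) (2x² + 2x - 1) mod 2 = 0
(A) x = -1: LHS = 2·(-1)² + 3·(-1) + 3 = 2, RHS = -(-1) + 1 = 2; 2 > 2 — FAILS
(B) x = 0: LHS = (2·0² + 2·0 - 1) mod 2 = (-1) mod 2 = 1; 1 = 0 — FAILS

Answer: Both A and B are false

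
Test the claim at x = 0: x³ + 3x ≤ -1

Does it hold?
x = 0: LHS = 0³ + 3·0 = 0; 0 ≤ -1 — FAILS

The relation fails at x = 0, so x = 0 is a counterexample.

Answer: No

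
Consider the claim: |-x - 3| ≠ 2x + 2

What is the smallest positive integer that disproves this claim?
Testing positive integers:
x = 1: LHS = |-1 - 3| = |-4| = 4, RHS = 2·1 + 2 = 4; 4 ≠ 4 — FAILS  ← smallest positive counterexample

Answer: x = 1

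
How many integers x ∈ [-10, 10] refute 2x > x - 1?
Counterexamples in [-10, 10]: {-10, -9, -8, -7, -6, -5, -4, -3, -2, -1}.

Counting them gives 10 values.

Answer: 10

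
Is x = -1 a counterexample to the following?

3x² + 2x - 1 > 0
Substitute x = -1 into the relation:
x = -1: LHS = 3·(-1)² + 2·(-1) - 1 = 0; 0 > 0 — FAILS

Since the claim fails at x = -1, this value is a counterexample.

Answer: Yes, x = -1 is a counterexample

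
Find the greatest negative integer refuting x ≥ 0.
Testing negative integers from -1 downward:
x = -1: -1 ≥ 0 — FAILS  ← closest negative counterexample to 0

Answer: x = -1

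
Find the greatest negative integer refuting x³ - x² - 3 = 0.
Testing negative integers from -1 downward:
x = -1: LHS = (-1)³ - (-1)² - 3 = -5; -5 = 0 — FAILS  ← closest negative counterexample to 0

Answer: x = -1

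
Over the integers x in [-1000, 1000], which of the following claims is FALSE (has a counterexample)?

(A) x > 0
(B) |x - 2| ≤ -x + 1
(A) x = 0: 0 > 0 — FAILS
(B) x = 0: LHS = |0 - 2| = |-2| = 2, RHS = -0 + 1 = 1; 2 ≤ 1 — FAILS

Answer: Both A and B are false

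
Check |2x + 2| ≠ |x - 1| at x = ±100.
x = 100: LHS = |2·100 + 2| = |202| = 202, RHS = |100 - 1| = |99| = 99; 202 ≠ 99 — holds
x = -100: LHS = |2·(-100) + 2| = |-198| = 198, RHS = |(-100) - 1| = |-101| = 101; 198 ≠ 101 — holds

Answer: Yes, holds for both x = 100 and x = -100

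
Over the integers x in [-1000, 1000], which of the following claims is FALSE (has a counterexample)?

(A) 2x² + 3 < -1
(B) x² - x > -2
(A) x = 0: LHS = 2·0² + 3 = 3; 3 < -1 — FAILS

(B) Over all integers in [-1000, 1000], LHS − RHS is smallest at x = 0, where it equals 2:
x = 0: LHS = 0² - 0 = 0; 0 > -2 — holds
At the ends of the range:
x = -1000: LHS = (-1000)² - (-1000) = 1001000; 1001000 > -2 — holds
x = 1000: LHS = 1000² - 1000 = 999000; 999000 > -2 — holds
Hence LHS − RHS is never zero or negative, i.e. LHS > RHS throughout, so the relation holds for every integer in [-1000, 1000].

Only (A) has a counterexample.

Answer: A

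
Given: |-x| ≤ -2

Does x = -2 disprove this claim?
Substitute x = -2 into the relation:
x = -2: LHS = |-(-2)| = |2| = 2; 2 ≤ -2 — FAILS

Since the claim fails at x = -2, this value is a counterexample.

Answer: Yes, x = -2 is a counterexample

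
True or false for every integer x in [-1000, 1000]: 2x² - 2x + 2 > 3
The claim fails at x = 0:
x = 0: LHS = 2·0² - 2·0 + 2 = 2; 2 > 3 — FAILS

Because a single integer refutes it, the statement is false.

Answer: False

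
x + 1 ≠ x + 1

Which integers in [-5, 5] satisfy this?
LHS − RHS = 0 at every integer in [-5, 5]; the two sides always agree. For instance:
x = -5: LHS = (-5) + 1 = -4, RHS = (-5) + 1 = -4; -4 ≠ -4 — FAILS
x = 0: LHS = 0 + 1 = 1, RHS = 0 + 1 = 1; 1 ≠ 1 — FAILS
x = 5: LHS = 5 + 1 = 6, RHS = 5 + 1 = 6; 6 ≠ 6 — FAILS
The sides are never unequal, so the claimed relation (≠) fails for every integer in [-5, 5].

Answer: None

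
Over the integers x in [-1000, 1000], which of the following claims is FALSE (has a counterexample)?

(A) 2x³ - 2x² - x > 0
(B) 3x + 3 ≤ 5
(A) x = 0: LHS = 2·0³ - 2·0² - 0 = 0; 0 > 0 — FAILS
(B) x = 1: LHS = 3·1 + 3 = 6; 6 ≤ 5 — FAILS

Answer: Both A and B are false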